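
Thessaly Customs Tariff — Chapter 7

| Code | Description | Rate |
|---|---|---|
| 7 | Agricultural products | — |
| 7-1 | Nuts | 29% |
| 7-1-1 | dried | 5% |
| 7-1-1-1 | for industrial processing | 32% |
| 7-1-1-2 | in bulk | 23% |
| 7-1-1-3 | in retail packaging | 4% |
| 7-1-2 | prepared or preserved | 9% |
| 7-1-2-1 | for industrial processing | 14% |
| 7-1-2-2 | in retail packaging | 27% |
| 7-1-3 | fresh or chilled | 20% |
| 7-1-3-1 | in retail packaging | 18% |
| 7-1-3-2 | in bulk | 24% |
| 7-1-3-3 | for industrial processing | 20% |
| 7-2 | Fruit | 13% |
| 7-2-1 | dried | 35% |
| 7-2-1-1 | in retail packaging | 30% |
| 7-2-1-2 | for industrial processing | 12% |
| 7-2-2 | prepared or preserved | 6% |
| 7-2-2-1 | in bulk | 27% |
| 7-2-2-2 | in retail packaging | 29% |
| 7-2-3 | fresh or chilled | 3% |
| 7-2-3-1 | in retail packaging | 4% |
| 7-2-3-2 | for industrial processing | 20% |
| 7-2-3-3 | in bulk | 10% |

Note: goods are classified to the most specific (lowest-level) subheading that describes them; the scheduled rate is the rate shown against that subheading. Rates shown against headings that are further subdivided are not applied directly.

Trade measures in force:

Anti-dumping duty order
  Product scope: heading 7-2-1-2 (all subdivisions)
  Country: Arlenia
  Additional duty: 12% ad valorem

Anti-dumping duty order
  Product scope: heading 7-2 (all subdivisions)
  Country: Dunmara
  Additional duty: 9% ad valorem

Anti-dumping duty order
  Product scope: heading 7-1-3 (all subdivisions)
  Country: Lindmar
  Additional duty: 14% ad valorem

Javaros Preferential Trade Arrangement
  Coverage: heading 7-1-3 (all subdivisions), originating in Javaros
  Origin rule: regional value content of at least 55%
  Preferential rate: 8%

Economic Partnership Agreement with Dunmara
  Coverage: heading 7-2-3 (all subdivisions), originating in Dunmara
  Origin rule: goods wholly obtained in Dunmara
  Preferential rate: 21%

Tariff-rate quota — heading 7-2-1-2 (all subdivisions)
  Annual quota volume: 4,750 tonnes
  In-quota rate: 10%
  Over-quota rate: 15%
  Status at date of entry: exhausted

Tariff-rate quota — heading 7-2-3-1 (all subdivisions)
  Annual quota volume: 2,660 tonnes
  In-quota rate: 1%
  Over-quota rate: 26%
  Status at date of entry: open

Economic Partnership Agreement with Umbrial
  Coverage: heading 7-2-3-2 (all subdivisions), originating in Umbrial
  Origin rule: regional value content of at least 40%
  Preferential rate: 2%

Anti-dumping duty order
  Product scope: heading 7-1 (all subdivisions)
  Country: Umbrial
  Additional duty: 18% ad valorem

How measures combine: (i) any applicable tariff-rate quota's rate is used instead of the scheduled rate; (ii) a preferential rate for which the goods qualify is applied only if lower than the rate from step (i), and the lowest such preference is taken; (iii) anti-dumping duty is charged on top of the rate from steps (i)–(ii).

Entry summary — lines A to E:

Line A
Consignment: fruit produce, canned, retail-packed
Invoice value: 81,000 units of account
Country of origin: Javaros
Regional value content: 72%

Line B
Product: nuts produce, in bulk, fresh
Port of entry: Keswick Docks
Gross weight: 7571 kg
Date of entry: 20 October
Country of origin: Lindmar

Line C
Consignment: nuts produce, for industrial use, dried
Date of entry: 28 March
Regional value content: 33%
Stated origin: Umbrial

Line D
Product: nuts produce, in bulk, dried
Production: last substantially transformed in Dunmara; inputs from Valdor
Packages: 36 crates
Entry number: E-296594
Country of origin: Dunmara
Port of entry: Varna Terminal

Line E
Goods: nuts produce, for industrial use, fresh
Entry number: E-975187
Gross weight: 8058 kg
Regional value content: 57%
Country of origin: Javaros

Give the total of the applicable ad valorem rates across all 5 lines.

Line A: fruit → 7-2; canned → 7-2-2; retail-packed → 7-2-2-2. Scheduled 29%. Javaros agreement on 7-1-3: 7-2-2-2 not covered. → 29%.
Line B: nuts → 7-1; fresh → 7-1-3; in bulk → 7-1-3-2. Scheduled 24%. anti-dumping (Lindmar, 7-1-3): +14%; total 24% + 14% = 38%. → 38%.
Line C: nuts → 7-1; dried → 7-1-1; for industrial use → 7-1-1-1. Scheduled 32%. Umbrial agreement on 7-2-3-2: 7-1-1-1 not covered; anti-dumping (Umbrial, 7-1): +18%; total 32% + 18% = 50%. → 50%.
Line D: nuts → 7-1; dried → 7-1-1; in bulk → 7-1-1-2. Scheduled 23%. Dunmara agreement on 7-2-3: 7-1-1-2 not covered. → 23%.
Line E: nuts → 7-1; fresh → 7-1-3; for industrial use → 7-1-3-3. Scheduled 20%. Javaros agreement on 7-1-3: RVC ≥ 55% → 8% available; preferential 8%. → 8%.
Sum: 29% + 38% + 50% + 23% + 8% = 148%.

148%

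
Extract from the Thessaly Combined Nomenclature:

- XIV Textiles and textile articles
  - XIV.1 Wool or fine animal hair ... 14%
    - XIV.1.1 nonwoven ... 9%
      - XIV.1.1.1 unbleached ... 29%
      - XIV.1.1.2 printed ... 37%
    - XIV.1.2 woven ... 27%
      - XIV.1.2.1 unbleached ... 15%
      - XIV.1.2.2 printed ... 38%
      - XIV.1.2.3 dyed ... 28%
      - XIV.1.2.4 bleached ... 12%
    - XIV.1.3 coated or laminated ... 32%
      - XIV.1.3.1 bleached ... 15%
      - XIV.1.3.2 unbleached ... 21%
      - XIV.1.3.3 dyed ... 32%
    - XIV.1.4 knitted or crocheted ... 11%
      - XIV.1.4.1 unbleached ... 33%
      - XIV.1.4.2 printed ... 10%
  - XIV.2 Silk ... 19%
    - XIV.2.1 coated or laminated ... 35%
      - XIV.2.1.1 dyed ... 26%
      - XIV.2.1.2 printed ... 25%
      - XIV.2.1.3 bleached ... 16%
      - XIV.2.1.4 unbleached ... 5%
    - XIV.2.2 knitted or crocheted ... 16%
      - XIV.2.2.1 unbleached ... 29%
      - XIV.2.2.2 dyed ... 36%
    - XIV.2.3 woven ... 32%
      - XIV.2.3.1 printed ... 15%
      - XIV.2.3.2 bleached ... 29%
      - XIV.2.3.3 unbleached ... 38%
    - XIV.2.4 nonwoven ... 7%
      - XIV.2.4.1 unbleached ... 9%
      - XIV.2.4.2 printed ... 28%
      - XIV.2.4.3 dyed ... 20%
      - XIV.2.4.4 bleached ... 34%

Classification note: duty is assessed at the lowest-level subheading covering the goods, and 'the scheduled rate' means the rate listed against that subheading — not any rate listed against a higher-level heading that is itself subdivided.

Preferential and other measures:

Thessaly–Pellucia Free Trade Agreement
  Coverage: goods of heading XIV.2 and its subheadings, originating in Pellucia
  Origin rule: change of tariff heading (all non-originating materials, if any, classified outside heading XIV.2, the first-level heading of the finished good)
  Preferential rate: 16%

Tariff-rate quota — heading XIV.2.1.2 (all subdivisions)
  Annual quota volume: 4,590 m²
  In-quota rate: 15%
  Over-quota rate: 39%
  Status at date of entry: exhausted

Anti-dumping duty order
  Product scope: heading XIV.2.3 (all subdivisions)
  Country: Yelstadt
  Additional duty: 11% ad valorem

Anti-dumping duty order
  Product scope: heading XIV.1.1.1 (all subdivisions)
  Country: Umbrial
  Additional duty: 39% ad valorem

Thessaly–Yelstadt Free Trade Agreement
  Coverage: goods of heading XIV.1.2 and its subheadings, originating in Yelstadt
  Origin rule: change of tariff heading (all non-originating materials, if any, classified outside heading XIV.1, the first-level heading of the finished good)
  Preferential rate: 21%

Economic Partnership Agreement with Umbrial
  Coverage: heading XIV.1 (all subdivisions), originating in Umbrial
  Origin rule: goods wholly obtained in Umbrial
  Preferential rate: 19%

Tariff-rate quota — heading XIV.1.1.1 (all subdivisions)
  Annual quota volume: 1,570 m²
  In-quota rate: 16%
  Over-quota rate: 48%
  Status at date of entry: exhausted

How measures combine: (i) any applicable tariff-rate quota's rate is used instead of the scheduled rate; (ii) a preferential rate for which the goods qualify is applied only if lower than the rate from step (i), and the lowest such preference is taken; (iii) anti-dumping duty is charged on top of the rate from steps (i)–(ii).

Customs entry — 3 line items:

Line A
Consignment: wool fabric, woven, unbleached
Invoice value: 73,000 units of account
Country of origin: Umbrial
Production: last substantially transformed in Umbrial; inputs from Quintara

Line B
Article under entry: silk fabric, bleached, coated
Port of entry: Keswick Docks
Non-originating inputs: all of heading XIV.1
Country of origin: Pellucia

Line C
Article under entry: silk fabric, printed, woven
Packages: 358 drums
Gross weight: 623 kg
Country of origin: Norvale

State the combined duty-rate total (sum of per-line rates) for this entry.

46%

Line A: wool → XIV.1; woven → XIV.1.2; unbleached → XIV.1.2.1. Scheduled 15%. Umbrial agreement on XIV.1: not wholly obtained. → 15%.
Line B: silk → XIV.2; coated → XIV.2.1; bleached → XIV.2.1.3. Scheduled 16%. Pellucia agreement on XIV.2: CTH met → 16% available; preference 16% not lower than 16% → no reduction. → 16%.
Line C: silk → XIV.2; woven → XIV.2.3; printed → XIV.2.3.1. Scheduled 15%. No special measure applies. → 15%.
Sum: 15% + 16% + 15% = 46%.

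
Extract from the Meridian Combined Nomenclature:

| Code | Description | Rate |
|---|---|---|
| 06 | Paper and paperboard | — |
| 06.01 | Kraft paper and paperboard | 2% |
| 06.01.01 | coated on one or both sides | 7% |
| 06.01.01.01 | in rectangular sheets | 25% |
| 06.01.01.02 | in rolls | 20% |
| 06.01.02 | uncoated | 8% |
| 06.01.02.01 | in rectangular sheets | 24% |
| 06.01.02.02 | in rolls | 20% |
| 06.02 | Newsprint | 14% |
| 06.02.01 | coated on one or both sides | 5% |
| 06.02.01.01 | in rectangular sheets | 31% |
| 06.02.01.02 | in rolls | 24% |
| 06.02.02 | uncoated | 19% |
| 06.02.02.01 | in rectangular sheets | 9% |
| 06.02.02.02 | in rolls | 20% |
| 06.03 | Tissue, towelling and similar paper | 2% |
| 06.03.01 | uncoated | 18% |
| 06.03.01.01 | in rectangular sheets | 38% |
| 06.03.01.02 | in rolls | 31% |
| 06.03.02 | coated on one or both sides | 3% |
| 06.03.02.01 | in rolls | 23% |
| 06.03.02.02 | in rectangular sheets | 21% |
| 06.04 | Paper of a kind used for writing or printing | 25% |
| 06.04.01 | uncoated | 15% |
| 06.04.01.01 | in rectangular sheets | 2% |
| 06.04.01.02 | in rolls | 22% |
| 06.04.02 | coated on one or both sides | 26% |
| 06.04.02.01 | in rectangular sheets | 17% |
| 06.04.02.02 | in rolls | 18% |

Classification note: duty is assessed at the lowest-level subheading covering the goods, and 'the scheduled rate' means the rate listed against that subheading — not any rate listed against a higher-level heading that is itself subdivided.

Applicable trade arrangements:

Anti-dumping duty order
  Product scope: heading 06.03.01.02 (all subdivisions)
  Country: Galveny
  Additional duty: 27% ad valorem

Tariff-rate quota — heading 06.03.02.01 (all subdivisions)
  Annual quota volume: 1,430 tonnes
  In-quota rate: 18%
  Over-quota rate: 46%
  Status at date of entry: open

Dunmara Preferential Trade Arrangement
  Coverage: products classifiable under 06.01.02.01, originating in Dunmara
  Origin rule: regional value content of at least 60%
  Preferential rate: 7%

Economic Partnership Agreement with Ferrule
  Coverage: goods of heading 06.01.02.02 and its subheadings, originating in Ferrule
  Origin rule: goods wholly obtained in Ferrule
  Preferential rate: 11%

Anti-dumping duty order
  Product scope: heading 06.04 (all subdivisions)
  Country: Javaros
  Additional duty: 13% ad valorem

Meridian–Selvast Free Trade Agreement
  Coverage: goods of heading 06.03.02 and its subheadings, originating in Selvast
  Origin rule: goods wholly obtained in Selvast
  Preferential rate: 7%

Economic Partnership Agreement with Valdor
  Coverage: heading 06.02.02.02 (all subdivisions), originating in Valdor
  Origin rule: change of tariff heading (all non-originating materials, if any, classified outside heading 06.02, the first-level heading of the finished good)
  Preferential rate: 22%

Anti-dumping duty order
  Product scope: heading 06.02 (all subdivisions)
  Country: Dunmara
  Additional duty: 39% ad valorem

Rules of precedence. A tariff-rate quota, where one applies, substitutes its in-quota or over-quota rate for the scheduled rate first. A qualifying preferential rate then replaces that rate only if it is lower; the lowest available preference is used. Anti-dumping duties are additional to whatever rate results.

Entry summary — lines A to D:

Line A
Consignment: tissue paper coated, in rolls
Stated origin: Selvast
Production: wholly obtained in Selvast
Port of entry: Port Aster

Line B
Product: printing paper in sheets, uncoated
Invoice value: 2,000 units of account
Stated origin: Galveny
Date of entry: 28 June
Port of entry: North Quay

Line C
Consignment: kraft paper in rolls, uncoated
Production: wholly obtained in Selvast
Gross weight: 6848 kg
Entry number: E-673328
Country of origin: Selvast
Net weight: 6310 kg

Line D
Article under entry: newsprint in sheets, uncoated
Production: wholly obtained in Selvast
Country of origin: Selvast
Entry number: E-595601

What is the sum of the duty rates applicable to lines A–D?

38%

Line A: tissue paper → 06.03; coated → 06.03.02; in rolls → 06.03.02.01. Scheduled 23%. quota on 06.03.02.01 open → in-quota 18%; Selvast agreement on 06.03.02: wholly obtained → 7% available; preferential 7%. → 7%.
Line B: printing paper → 06.04; uncoated → 06.04.01; in sheets → 06.04.01.01. Scheduled 2%. No special measure applies. → 2%.
Line C: kraft paper → 06.01; uncoated → 06.01.02; in rolls → 06.01.02.02. Scheduled 20%. Selvast agreement on 06.03.02: 06.01.02.02 not covered. → 20%.
Line D: newsprint → 06.02; uncoated → 06.02.02; in sheets → 06.02.02.01. Scheduled 9%. Selvast agreement on 06.03.02: 06.02.02.01 not covered. → 9%.
Sum: 7% + 2% + 20% + 9% = 38%.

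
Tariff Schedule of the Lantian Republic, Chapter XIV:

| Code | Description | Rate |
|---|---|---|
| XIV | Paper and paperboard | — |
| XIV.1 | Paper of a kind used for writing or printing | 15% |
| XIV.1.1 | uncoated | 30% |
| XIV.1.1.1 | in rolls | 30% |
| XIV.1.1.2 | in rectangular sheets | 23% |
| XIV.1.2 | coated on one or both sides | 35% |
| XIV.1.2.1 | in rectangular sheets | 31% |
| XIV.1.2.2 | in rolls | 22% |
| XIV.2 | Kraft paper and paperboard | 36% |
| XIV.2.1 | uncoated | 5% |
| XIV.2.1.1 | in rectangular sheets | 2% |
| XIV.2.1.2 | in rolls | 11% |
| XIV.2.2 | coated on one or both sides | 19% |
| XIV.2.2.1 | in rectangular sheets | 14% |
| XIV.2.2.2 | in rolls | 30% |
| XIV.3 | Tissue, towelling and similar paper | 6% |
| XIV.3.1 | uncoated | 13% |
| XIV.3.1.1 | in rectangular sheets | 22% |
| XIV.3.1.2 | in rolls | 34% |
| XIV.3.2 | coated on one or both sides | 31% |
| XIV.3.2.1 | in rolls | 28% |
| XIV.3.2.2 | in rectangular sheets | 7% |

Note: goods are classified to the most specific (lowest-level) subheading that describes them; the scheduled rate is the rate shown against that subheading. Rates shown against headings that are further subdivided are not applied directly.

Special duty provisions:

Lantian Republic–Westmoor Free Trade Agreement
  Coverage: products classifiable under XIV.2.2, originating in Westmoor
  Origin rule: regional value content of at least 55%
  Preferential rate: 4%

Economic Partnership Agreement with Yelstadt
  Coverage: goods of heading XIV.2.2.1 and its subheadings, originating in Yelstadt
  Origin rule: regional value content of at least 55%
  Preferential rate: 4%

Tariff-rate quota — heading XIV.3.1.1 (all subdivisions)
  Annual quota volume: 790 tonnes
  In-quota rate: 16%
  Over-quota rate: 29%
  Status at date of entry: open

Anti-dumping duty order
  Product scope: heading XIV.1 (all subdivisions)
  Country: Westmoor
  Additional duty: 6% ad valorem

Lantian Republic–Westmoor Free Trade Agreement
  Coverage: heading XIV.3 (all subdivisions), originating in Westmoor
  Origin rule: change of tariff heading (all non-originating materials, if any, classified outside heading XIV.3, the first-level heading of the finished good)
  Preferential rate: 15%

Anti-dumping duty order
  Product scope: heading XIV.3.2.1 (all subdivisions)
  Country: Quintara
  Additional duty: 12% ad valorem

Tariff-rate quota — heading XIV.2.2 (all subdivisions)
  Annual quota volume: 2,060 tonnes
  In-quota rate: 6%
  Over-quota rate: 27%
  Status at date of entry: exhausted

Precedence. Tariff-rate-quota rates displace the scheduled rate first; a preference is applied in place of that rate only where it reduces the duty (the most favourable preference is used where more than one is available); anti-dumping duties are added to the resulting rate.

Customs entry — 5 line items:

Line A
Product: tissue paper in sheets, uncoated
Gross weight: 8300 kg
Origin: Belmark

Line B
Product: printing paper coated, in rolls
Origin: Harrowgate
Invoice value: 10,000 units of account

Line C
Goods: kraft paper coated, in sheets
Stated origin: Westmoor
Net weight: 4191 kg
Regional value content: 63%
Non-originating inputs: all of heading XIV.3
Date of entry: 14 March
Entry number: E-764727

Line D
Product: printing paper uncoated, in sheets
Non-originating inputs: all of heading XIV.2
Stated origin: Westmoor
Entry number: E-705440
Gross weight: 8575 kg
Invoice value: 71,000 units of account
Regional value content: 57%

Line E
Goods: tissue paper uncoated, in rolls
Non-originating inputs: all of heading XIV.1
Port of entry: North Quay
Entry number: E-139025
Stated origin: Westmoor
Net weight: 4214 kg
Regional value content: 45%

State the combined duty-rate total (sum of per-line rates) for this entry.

Line A: tissue paper → XIV.3; uncoated → XIV.3.1; in sheets → XIV.3.1.1. Scheduled 22%. quota on XIV.3.1.1 open → in-quota 16%. → 16%.
Line B: printing paper → XIV.1; coated → XIV.1.2; in rolls → XIV.1.2.2. Scheduled 22%. No special measure applies. → 22%.
Line C: kraft paper → XIV.2; coated → XIV.2.2; in sheets → XIV.2.2.1. Scheduled 14%. quota on XIV.2.2 exhausted → over-quota 27%; Westmoor agreement on XIV.2.2: RVC ≥ 55% → 4% available; Westmoor agreement on XIV.3: XIV.2.2.1 not covered; preferential 4%. → 4%.
Line D: printing paper → XIV.1; uncoated → XIV.1.1; in sheets → XIV.1.1.2. Scheduled 23%. Westmoor agreement on XIV.2.2: XIV.1.1.2 not covered; Westmoor agreement on XIV.3: XIV.1.1.2 not covered; anti-dumping (Westmoor, XIV.1): +6%; total 23% + 6% = 29%. → 29%.
Line E: tissue paper → XIV.3; uncoated → XIV.3.1; in rolls → XIV.3.1.2. Scheduled 34%. Westmoor agreement on XIV.2.2: XIV.3.1.2 not covered; Westmoor agreement on XIV.3: CTH met → 15% available; preferential 15%. → 15%.
Sum: 16% + 22% + 4% + 29% + 15% = 86%.

86%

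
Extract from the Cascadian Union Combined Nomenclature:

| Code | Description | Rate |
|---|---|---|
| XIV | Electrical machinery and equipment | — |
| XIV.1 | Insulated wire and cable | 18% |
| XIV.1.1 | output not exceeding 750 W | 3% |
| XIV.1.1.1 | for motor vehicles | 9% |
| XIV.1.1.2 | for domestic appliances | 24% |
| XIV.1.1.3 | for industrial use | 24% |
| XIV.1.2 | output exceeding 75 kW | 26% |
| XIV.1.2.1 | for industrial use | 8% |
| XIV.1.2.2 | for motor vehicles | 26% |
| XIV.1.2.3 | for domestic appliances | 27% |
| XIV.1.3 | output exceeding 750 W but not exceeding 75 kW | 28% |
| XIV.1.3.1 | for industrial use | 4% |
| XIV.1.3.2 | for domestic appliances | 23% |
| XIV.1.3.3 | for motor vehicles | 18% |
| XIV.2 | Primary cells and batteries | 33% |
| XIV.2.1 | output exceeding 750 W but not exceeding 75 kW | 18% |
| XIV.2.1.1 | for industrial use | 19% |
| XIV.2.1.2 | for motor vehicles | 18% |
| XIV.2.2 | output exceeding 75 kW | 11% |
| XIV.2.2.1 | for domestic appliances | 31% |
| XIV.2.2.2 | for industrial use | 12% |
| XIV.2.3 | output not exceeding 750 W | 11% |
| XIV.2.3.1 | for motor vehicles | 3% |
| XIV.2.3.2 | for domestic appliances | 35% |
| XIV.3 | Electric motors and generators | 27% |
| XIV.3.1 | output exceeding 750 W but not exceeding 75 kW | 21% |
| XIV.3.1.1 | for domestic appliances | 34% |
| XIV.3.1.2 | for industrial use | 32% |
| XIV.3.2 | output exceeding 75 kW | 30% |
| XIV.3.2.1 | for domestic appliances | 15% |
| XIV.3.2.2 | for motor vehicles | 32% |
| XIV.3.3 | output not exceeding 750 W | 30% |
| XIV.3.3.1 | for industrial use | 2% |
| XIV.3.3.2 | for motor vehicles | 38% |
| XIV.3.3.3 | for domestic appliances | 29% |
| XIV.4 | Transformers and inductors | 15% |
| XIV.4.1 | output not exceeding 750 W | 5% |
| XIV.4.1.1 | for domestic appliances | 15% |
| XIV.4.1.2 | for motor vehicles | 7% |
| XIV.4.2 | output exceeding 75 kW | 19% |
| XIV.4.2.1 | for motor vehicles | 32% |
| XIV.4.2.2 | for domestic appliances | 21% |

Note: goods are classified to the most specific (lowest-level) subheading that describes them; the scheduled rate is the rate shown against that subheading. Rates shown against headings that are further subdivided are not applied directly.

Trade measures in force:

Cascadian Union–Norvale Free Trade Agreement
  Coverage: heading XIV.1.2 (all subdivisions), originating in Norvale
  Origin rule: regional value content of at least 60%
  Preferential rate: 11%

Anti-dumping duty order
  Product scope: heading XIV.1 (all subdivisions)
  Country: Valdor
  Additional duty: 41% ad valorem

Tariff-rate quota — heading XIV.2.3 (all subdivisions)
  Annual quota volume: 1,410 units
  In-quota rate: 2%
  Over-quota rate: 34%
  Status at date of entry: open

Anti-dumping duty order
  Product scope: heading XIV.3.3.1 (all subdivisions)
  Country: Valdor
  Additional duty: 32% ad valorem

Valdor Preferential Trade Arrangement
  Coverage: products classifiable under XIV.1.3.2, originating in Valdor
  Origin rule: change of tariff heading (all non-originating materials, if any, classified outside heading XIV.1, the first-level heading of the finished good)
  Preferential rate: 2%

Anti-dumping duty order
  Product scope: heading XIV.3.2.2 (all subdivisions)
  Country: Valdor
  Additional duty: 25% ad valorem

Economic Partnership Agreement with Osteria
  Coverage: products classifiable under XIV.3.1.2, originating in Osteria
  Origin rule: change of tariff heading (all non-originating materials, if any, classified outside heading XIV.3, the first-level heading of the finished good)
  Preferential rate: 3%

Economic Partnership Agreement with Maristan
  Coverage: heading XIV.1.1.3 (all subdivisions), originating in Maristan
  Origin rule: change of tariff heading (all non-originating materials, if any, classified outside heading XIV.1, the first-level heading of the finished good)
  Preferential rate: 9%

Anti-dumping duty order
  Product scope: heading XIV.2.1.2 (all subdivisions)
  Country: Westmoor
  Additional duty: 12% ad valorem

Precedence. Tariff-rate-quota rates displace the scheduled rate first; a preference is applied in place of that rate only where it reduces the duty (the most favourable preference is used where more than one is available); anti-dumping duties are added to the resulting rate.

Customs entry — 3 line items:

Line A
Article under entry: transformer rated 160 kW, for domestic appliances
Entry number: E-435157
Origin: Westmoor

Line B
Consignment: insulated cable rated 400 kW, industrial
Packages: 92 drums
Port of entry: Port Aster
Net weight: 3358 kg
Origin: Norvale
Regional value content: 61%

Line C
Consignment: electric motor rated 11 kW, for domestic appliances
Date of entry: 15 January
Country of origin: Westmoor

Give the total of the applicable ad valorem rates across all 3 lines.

Line A: transformer → XIV.4; rated 160 kW → XIV.4.2; for domestic appliances → XIV.4.2.2. Scheduled 21%. No special measure applies. → 21%.
Line B: insulated cable → XIV.1; rated 400 kW → XIV.1.2; industrial → XIV.1.2.1. Scheduled 8%. Norvale agreement on XIV.1.2: RVC ≥ 60% → 11% available; preference 11% not lower than 8% → no reduction. → 8%.
Line C: electric motor → XIV.3; rated 11 kW → XIV.3.1; for domestic appliances → XIV.3.1.1. Scheduled 34%. No special measure applies. → 34%.
Sum: 21% + 8% + 34% = 63%.

63%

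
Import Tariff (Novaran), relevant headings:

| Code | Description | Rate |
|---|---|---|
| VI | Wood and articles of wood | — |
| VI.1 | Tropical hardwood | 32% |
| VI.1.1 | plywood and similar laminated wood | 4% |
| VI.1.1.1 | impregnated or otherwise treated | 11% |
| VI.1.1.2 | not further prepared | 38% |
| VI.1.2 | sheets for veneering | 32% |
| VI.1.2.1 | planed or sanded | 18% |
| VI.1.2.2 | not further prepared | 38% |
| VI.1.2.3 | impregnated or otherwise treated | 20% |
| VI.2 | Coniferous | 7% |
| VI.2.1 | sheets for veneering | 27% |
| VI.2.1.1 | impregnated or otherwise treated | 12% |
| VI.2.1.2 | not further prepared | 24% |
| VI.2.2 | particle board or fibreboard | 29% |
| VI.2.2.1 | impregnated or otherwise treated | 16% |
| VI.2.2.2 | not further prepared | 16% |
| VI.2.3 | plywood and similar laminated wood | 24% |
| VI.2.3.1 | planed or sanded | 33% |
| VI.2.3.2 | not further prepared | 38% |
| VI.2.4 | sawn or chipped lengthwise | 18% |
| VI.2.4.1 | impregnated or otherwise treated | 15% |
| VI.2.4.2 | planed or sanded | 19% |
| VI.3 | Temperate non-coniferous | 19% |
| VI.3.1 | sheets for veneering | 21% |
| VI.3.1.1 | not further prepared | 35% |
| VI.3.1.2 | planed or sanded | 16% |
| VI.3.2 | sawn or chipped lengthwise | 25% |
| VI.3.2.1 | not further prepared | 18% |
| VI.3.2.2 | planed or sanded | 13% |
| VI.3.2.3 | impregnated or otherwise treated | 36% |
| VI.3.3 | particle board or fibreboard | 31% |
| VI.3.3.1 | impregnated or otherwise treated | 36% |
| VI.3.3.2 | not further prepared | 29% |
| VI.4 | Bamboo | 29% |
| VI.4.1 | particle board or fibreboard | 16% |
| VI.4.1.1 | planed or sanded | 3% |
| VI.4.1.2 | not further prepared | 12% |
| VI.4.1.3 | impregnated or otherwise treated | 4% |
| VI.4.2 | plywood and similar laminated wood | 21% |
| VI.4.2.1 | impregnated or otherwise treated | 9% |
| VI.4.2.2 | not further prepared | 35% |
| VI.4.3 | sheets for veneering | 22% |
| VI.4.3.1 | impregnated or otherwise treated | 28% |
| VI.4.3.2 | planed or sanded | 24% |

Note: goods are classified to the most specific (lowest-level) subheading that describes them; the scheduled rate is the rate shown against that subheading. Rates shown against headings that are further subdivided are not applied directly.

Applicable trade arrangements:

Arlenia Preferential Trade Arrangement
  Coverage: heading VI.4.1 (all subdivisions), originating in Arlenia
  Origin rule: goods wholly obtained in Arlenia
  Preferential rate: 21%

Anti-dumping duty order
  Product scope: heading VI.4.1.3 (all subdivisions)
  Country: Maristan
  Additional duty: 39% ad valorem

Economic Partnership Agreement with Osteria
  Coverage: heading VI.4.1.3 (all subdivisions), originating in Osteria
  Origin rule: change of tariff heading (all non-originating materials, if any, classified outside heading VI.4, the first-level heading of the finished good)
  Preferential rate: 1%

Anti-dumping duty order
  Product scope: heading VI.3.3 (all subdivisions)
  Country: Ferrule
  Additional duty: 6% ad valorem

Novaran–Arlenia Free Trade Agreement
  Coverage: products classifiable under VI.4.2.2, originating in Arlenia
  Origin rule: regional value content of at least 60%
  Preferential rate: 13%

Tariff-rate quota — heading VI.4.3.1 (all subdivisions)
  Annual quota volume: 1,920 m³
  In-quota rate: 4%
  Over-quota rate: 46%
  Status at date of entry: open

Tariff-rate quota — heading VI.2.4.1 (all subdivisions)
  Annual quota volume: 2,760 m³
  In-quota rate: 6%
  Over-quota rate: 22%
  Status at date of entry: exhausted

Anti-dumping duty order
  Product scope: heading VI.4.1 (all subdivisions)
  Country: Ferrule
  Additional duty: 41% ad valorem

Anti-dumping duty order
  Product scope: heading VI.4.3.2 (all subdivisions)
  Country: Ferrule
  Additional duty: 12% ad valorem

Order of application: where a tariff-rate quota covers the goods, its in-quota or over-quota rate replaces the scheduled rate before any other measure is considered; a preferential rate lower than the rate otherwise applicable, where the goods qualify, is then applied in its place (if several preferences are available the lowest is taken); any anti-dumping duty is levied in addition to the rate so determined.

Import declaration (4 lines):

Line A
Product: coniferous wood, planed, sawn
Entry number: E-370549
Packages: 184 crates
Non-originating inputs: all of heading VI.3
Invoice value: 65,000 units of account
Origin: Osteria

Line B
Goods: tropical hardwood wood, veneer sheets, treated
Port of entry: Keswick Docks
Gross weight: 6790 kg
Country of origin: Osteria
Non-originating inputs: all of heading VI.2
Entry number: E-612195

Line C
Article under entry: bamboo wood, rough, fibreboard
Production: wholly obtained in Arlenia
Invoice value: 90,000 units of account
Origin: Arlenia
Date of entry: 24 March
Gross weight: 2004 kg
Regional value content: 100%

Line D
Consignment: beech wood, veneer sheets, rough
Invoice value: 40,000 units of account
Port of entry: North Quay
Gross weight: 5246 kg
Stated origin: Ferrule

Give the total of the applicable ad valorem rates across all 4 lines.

Line A: coniferous → VI.2; sawn → VI.2.4; planed → VI.2.4.2. Scheduled 19%. Osteria agreement on VI.4.1.3: VI.2.4.2 not covered. → 19%.
Line B: tropical hardwood → VI.1; veneer sheets → VI.1.2; treated → VI.1.2.3. Scheduled 20%. Osteria agreement on VI.4.1.3: VI.1.2.3 not covered. → 20%.
Line C: bamboo → VI.4; fibreboard → VI.4.1; rough → VI.4.1.2. Scheduled 12%. Arlenia agreement on VI.4.1: wholly obtained → 21% available; Arlenia agreement on VI.4.2.2: VI.4.1.2 not covered; preference 21% not lower than 12% → no reduction. → 12%.
Line D: beech → VI.3; veneer sheets → VI.3.1; rough → VI.3.1.1. Scheduled 35%. No special measure applies. → 35%.
Sum: 19% + 20% + 12% + 35% = 86%.

86%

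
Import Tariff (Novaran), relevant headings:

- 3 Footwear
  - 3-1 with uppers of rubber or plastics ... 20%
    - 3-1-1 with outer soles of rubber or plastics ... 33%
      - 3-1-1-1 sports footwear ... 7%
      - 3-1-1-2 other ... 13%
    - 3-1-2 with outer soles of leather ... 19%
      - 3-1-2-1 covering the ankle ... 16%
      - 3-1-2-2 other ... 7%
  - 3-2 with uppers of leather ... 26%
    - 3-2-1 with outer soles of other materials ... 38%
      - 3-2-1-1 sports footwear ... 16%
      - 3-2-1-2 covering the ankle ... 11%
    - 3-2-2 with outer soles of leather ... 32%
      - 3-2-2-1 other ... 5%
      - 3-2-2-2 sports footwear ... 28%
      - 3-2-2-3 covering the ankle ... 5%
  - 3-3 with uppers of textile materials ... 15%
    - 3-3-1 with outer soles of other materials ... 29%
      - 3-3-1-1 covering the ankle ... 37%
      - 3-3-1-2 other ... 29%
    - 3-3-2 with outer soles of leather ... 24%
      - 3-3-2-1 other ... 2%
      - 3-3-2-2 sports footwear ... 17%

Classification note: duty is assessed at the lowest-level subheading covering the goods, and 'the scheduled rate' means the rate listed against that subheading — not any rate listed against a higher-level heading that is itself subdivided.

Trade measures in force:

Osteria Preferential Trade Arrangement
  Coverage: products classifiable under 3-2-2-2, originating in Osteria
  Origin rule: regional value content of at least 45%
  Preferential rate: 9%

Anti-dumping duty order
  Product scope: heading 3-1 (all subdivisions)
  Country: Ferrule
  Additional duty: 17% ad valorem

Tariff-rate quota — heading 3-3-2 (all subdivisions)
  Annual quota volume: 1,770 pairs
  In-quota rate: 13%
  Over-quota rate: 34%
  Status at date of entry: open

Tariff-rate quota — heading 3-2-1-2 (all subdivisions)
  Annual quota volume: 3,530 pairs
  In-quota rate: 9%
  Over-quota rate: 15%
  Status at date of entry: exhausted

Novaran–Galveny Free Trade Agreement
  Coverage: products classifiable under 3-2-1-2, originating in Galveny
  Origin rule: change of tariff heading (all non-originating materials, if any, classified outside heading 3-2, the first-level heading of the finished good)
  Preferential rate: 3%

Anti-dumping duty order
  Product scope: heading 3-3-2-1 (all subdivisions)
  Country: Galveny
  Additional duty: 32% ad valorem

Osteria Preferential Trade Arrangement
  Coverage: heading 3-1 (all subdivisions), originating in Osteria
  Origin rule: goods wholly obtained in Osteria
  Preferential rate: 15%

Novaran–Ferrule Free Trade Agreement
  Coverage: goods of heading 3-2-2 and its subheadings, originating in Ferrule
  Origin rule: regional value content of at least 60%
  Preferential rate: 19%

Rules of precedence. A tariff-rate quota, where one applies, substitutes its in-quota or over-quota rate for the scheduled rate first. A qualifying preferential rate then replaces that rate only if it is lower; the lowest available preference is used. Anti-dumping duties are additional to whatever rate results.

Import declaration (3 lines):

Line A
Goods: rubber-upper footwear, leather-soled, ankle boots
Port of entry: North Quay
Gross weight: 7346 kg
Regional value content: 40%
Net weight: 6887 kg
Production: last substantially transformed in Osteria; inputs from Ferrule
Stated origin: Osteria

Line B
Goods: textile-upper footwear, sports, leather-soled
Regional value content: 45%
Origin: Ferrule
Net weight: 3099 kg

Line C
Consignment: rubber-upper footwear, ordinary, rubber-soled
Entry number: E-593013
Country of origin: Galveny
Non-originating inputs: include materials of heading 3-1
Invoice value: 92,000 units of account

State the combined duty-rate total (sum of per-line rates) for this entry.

Line A: rubber-upper → 3-1; leather-soled → 3-1-2; ankle boots → 3-1-2-1. Scheduled 16%. Osteria agreement on 3-2-2-2: 3-1-2-1 not covered; Osteria agreement on 3-1: not wholly obtained. → 16%.
Line B: textile-upper → 3-3; leather-soled → 3-3-2; sports → 3-3-2-2. Scheduled 17%. quota on 3-3-2 open → in-quota 13%; Ferrule agreement on 3-2-2: 3-3-2-2 not covered. → 13%.
Line C: rubber-upper → 3-1; rubber-soled → 3-1-1; ordinary → 3-1-1-2. Scheduled 13%. Galveny agreement on 3-2-1-2: 3-1-1-2 not covered. → 13%.
Sum: 16% + 13% + 13% = 42%.

42%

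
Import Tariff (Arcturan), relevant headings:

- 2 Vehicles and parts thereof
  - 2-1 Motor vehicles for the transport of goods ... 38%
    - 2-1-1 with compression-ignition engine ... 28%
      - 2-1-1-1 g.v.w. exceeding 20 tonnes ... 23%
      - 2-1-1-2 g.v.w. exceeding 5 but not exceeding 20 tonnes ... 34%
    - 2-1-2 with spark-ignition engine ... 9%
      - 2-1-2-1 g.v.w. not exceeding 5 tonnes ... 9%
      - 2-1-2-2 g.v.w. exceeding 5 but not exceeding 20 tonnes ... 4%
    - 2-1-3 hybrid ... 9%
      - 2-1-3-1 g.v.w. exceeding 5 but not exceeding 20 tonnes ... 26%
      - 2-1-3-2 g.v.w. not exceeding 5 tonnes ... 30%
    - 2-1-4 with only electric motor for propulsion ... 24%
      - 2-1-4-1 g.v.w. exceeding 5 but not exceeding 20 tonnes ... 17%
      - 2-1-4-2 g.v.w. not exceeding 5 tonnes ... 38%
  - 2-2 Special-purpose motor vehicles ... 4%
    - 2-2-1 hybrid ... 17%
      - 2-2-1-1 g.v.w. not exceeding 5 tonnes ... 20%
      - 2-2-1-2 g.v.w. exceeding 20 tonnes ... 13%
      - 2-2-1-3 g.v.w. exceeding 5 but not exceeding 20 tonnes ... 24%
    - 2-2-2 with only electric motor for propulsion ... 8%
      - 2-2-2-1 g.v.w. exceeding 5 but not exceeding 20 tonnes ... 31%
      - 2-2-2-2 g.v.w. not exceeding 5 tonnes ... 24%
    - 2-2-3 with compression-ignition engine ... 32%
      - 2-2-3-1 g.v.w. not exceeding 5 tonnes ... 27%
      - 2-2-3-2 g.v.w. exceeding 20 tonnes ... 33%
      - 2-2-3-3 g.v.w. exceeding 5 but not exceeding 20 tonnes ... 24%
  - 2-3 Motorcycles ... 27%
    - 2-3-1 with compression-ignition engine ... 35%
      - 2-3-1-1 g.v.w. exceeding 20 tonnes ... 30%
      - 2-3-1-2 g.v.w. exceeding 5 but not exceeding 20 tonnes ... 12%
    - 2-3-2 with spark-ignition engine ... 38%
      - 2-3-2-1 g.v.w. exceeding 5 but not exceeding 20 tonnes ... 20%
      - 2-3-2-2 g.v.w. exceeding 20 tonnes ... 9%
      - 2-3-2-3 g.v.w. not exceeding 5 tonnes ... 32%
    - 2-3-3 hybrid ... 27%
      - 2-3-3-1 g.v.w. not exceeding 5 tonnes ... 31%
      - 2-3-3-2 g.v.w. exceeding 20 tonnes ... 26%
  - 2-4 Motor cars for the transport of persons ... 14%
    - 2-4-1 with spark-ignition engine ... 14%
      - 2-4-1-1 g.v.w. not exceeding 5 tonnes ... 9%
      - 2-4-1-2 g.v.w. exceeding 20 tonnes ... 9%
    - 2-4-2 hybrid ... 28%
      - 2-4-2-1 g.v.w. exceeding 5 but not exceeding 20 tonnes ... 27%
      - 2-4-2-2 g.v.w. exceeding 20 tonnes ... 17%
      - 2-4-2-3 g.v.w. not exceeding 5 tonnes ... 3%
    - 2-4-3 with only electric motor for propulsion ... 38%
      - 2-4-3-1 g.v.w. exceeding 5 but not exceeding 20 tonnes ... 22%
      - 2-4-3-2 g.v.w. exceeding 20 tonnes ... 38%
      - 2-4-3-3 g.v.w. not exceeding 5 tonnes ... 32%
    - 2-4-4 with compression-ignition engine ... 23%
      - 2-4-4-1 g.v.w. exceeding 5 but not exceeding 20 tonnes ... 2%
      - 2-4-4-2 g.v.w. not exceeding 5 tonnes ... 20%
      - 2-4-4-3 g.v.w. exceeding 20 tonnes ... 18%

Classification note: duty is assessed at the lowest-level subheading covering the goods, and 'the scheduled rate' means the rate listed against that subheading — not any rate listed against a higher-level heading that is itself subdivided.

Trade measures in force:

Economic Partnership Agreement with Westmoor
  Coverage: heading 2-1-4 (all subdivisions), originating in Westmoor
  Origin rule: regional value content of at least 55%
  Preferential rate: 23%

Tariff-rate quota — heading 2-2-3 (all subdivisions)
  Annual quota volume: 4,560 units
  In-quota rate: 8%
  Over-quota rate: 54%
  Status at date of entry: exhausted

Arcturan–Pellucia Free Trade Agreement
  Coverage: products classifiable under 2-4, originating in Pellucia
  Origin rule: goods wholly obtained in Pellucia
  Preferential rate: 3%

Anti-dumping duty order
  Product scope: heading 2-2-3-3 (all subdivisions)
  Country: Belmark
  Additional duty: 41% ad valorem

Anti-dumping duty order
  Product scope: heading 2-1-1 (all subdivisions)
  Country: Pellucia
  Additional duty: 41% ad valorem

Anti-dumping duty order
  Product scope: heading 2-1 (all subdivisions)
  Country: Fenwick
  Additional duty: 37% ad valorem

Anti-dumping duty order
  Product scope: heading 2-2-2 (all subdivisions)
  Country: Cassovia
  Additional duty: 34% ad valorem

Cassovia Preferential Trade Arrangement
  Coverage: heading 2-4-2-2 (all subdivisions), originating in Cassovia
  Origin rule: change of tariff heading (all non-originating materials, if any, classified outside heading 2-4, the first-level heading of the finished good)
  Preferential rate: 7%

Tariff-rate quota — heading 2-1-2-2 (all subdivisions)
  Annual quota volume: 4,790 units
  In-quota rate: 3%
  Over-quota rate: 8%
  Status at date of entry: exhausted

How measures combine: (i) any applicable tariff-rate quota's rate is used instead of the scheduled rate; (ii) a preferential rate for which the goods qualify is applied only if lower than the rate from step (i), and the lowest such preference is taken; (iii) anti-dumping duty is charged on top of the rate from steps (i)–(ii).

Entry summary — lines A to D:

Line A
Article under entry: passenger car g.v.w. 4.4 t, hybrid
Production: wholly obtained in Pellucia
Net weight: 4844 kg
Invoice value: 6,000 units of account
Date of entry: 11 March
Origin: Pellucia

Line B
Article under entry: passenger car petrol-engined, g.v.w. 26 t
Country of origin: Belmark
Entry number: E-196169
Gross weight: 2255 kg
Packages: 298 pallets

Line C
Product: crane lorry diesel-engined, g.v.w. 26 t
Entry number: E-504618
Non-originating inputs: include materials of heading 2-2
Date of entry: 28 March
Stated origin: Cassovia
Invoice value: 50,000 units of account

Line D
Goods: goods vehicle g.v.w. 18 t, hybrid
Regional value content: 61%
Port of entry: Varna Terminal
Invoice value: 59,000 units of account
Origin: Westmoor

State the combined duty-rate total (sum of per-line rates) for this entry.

Line A: passenger car → 2-4; hybrid → 2-4-2; g.v.w. 4.4 t → 2-4-2-3. Scheduled 3%. Pellucia agreement on 2-4: wholly obtained → 3% available; preference 3% not lower than 3% → no reduction. → 3%.
Line B: passenger car → 2-4; petrol-engined → 2-4-1; g.v.w. 26 t → 2-4-1-2. Scheduled 9%. No special measure applies. → 9%.
Line C: crane lorry → 2-2; diesel-engined → 2-2-3; g.v.w. 26 t → 2-2-3-2. Scheduled 33%. quota on 2-2-3 exhausted → over-quota 54%; Cassovia agreement on 2-4-2-2: 2-2-3-2 not covered. → 54%.
Line D: goods vehicle → 2-1; hybrid → 2-1-3; g.v.w. 18 t → 2-1-3-1. Scheduled 26%. Westmoor agreement on 2-1-4: 2-1-3-1 not covered. → 26%.
Sum: 3% + 9% + 54% + 26% = 92%.

92%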